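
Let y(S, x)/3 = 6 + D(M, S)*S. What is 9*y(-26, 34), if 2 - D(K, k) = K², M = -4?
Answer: 9990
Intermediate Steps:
D(K, k) = 2 - K²
y(S, x) = 18 - 42*S (y(S, x) = 3*(6 + (2 - 1*(-4)²)*S) = 3*(6 + (2 - 1*16)*S) = 3*(6 + (2 - 16)*S) = 3*(6 - 14*S) = 18 - 42*S)
9*y(-26, 34) = 9*(18 - 42*(-26)) = 9*(18 + 1092) = 9*1110 = 9990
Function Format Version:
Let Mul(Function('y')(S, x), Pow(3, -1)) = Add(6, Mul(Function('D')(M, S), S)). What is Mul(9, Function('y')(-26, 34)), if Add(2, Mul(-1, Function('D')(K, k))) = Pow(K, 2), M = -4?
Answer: 9990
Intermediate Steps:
Function('D')(K, k) = Add(2, Mul(-1, Pow(K, 2)))
Function('y')(S, x) = Add(18, Mul(-42, S)) (Function('y')(S, x) = Mul(3, Add(6, Mul(Add(2, Mul(-1, Pow(-4, 2))), S))) = Mul(3, Add(6, Mul(Add(2, Mul(-1, 16)), S))) = Mul(3, Add(6, Mul(Add(2, -16), S))) = Mul(3, Add(6, Mul(-14, S))) = Add(18, Mul(-42, S)))
Mul(9, Function('y')(-26, 34)) = Mul(9, Add(18, Mul(-42, -26))) = Mul(9, Add(18, 1092)) = Mul(9, 1110) = 9990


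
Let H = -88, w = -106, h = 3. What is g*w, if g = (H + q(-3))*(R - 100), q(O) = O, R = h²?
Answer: -877786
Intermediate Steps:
R = 9 (R = 3² = 9)
g = 8281 (g = (-88 - 3)*(9 - 100) = -91*(-91) = 8281)
g*w = 8281*(-106) = -877786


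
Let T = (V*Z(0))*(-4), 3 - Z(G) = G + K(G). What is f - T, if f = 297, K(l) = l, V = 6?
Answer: 369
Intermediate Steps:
Z(G) = 3 - 2*G (Z(G) = 3 - (G + G) = 3 - 2*G)
T = -72 (T = (6*(3 - 2*0))*(-4) = (6*(3 + 0))*(-4) = (6*3)*(-4) = 18*(-4) = -72)
f - T = 297 - 1*(-72) = 297 + 72 = 369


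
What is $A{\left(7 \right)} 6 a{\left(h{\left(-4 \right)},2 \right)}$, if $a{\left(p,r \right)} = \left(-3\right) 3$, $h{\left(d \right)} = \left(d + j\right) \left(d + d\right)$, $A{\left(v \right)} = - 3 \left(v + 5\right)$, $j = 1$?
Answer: $1944$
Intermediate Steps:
$A{\left(v \right)} = -15 - 3 v$ ($A{\left(v \right)} = - 3 \left(5 + v\right) = -15 - 3 v$)
$h{\left(d \right)} = 2 d \left(1 + d\right)$ ($h{\left(d \right)} = \left(d + 1\right) \left(d + d\right) = \left(1 + d\right) 2 d = 2 d \left(1 + d\right)$)
$a{\left(p,r \right)} = -9$
$A{\left(7 \right)} 6 a{\left(h{\left(-4 \right)},2 \right)} = \left(-15 - 21\right) 6 \left(-9\right) = \left(-36\right) 6 \left(-9\right) = \left(-216\right) \left(-9\right) = 1944$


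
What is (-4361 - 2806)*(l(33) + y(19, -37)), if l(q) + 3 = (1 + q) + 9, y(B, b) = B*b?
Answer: 4751721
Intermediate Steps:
l(q) = 7 + q (l(q) = -3 + ((1 + q) + 9) = -3 + (10 + q) = 7 + q)
(-4361 - 2806)*(l(33) + y(19, -37)) = (-4361 - 2806)*((7 + 33) + 19*(-37)) = -7167*(40 - 703) = -7167*(-663) = 4751721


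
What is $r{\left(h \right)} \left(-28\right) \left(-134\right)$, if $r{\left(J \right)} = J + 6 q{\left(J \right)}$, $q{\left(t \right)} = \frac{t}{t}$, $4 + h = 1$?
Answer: $11256$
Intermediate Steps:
$h = -3$ ($h = -4 + 1 = -3$)
$q{\left(t \right)} = 1$
$r{\left(J \right)} = 6 + J$ ($r{\left(J \right)} = J + 6 \cdot 1 = J + 6 = 6 + J$)
$r{\left(h \right)} \left(-28\right) \left(-134\right) = \left(6 - 3\right) \left(-28\right) \left(-134\right) = 3 \left(-28\right) \left(-134\right) = \left(-84\right) \left(-134\right) = 11256$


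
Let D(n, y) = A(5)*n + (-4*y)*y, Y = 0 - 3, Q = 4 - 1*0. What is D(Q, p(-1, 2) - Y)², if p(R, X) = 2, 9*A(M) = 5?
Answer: 774400/81 ≈ 9560.5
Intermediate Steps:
A(M) = 5/9 (A(M) = (⅑)*5 = 5/9)
Q = 4 (Q = 4 + 0 = 4)
Y = -3
D(n, y) = -4*y² + 5*n/9 (D(n, y) = 5*n/9 + (-4*y)*y = 5*n/9 - 4*y² = -4*y² + 5*n/9)
D(Q, p(-1, 2) - Y)² = (-4*(2 - 1*(-3))² + (5/9)*4)² = (-4*(2 + 3)² + 20/9)² = (-4*5² + 20/9)² = (-4*25 + 20/9)² = (-100 + 20/9)² = (-880/9)² = 774400/81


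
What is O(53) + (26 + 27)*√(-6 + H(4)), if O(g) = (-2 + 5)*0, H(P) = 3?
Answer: 53*I*√3 ≈ 91.799*I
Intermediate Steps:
O(g) = 0 (O(g) = 3*0 = 0)
O(53) + (26 + 27)*√(-6 + H(4)) = 0 + (26 + 27)*√(-6 + 3) = 0 + 53*√(-3) = 0 + 53*(I*√3) = 0 + 53*I*√3 = 53*I*√3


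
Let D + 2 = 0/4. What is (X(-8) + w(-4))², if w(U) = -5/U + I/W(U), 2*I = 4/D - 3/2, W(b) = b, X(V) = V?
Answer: 10201/256 ≈ 39.848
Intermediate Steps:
D = -2 (D = -2 + 0/4 = -2 + 0*(¼) = -2 + 0 = -2)
I = -7/4 (I = (4/(-2) - 3/2)/2 = (4*(-½) - 3*½)/2 = (-2 - 3/2)/2 = (½)*(-7/2) = -7/4 ≈ -1.7500)
w(U) = -27/(4*U) (w(U) = -5/U - 7/(4*U) = -27/(4*U))
(X(-8) + w(-4))² = (-8 - 27/4/(-4))² = (-8 - 27/4*(-¼))² = (-8 + 27/16)² = (-101/16)² = 10201/256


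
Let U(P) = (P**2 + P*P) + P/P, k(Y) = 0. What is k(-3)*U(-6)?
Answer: 0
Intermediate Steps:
U(P) = 1 + 2*P**2 (U(P) = (P**2 + P**2) + 1 = 2*P**2 + 1 = 1 + 2*P**2)
k(-3)*U(-6) = 0*(1 + 2*(-6)**2) = 0*(1 + 2*36) = 0*(1 + 72) = 0*73 = 0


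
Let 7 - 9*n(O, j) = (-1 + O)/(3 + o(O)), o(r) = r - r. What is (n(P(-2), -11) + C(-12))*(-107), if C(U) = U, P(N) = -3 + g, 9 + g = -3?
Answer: 30709/27 ≈ 1137.4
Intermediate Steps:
g = -12 (g = -9 - 3 = -12)
P(N) = -15 (P(N) = -3 - 12 = -15)
o(r) = 0
n(O, j) = 22/27 - O/27 (n(O, j) = 7/9 - (-1 + O)/(9*(3 + 0)) = 7/9 - (-1 + O)/(9*3) = 7/9 - (-⅓ + O/3)/9 = 7/9 + (1/27 - O/27) = 22/27 - O/27)
(n(P(-2), -11) + C(-12))*(-107) = ((22/27 - 1/27*(-15)) - 12)*(-107) = ((22/27 + 5/9) - 12)*(-107) = (37/27 - 12)*(-107) = -287/27*(-107) = 30709/27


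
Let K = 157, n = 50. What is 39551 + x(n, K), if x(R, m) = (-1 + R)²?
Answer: 41952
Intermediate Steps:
39551 + x(n, K) = 39551 + (-1 + 50)² = 39551 + 49² = 39551 + 2401 = 41952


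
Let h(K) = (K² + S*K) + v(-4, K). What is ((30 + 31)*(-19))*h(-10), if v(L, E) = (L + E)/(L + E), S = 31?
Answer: 242231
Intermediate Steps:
v(L, E) = 1 (v(L, E) = (E + L)/(E + L) = 1)
h(K) = 1 + K² + 31*K (h(K) = (K² + 31*K) + 1 = 1 + K² + 31*K)
((30 + 31)*(-19))*h(-10) = ((30 + 31)*(-19))*(1 + (-10)² + 31*(-10)) = (61*(-19))*(1 + 100 - 310) = -1159*(-209) = 242231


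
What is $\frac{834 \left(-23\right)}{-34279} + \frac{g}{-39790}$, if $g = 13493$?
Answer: $\frac{300725233}{1363961410} \approx 0.22048$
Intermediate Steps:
$\frac{834 \left(-23\right)}{-34279} + \frac{g}{-39790} = \frac{834 \left(-23\right)}{-34279} + \frac{13493}{-39790} = \left(-19182\right) \left(- \frac{1}{34279}\right) + 13493 \left(- \frac{1}{39790}\right) = \frac{19182}{34279} - \frac{13493}{39790} = \frac{300725233}{1363961410}$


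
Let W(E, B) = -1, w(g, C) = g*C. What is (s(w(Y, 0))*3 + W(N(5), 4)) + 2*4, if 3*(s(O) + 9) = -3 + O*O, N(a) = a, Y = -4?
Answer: -23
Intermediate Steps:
w(g, C) = C*g
s(O) = -10 + O²/3 (s(O) = -9 + (-3 + O*O)/3 = -9 + (-3 + O²)/3 = -9 + (-1 + O²/3) = -10 + O²/3)
(s(w(Y, 0))*3 + W(N(5), 4)) + 2*4 = ((-10 + (0*(-4))²/3)*3 - 1) + 2*4 = ((-10 + (⅓)*0²)*3 - 1) + 8 = ((-10 + (⅓)*0)*3 - 1) + 8 = ((-10 + 0)*3 - 1) + 8 = (-10*3 - 1) + 8 = (-30 - 1) + 8 = -31 + 8 = -23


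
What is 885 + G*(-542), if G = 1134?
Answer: -613743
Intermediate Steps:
885 + G*(-542) = 885 + 1134*(-542) = 885 - 614628 = -613743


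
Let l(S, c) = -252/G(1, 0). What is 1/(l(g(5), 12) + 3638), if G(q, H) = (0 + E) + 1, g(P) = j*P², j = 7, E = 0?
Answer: 1/3386 ≈ 0.00029533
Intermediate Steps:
g(P) = 7*P²
G(q, H) = 1 (G(q, H) = (0 + 0) + 1 = 0 + 1 = 1)
l(S, c) = -252 (l(S, c) = -252/1 = -252*1 = -252)
1/(l(g(5), 12) + 3638) = 1/(-252 + 3638) = 1/3386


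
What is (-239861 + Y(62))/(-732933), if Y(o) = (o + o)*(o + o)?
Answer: 224485/732933 ≈ 0.30628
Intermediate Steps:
Y(o) = 4*o² (Y(o) = (2*o)*(2*o) = 4*o²)
(-239861 + Y(62))/(-732933) = (-239861 + 4*62²)/(-732933) = (-239861 + 4*3844)*(-1/732933) = (-239861 + 15376)*(-1/732933) = -224485*(-1/732933) = 224485/732933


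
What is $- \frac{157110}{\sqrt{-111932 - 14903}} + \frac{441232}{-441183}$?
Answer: $- \frac{441232}{441183} + \frac{31422 i \sqrt{126835}}{25367} \approx -1.0001 + 441.15 i$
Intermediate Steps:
$- \frac{157110}{\sqrt{-111932 - 14903}} + \frac{441232}{-441183} = - \frac{157110}{\sqrt{-126835}} + 441232 \left(- \frac{1}{441183}\right) = - \frac{157110}{i \sqrt{126835}} - \frac{441232}{441183} = - 157110 \left(- \frac{i \sqrt{126835}}{126835}\right) - \frac{441232}{441183} = \frac{31422 i \sqrt{126835}}{25367} - \frac{441232}{441183} = - \frac{441232}{441183} + \frac{31422 i \sqrt{126835}}{25367}$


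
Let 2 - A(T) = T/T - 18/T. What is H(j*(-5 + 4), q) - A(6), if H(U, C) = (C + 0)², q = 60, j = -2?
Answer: 3596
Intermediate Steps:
A(T) = 1 + 18/T (A(T) = 2 - (T/T - 18/T) = 2 - (1 - 18/T) = 2 + (-1 + 18/T) = 1 + 18/T)
H(U, C) = C²
H(j*(-5 + 4), q) - A(6) = 60² - (18 + 6)/6 = 3600 - 24/6 = 3600 - 1*4 = 3600 - 4 = 3596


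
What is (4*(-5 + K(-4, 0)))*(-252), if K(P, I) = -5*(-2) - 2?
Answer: -3024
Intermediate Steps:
K(P, I) = 8 (K(P, I) = 10 - 2 = 8)
(4*(-5 + K(-4, 0)))*(-252) = (4*(-5 + 8))*(-252) = (4*3)*(-252) = 12*(-252) = -3024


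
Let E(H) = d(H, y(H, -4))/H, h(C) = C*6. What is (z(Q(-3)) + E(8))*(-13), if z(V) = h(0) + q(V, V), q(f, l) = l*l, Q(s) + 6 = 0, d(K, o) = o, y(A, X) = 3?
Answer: -3783/8 ≈ -472.88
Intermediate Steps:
Q(s) = -6 (Q(s) = -6 + 0 = -6)
q(f, l) = l**2
h(C) = 6*C
E(H) = 3/H
z(V) = V**2 (z(V) = 6*0 + V**2 = 0 + V**2 = V**2)
(z(Q(-3)) + E(8))*(-13) = ((-6)**2 + 3/8)*(-13) = (36 + 3*(1/8))*(-13) = (36 + 3/8)*(-13) = (291/8)*(-13) = -3783/8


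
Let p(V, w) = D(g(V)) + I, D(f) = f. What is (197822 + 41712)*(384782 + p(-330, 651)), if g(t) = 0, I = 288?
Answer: 92237357380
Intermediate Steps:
p(V, w) = 288 (p(V, w) = 0 + 288 = 288)
(197822 + 41712)*(384782 + p(-330, 651)) = (197822 + 41712)*(384782 + 288) = 239534*385070 = 92237357380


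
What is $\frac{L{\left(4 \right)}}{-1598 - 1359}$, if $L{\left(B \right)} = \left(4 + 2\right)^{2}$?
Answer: $- \frac{36}{2957} \approx -0.012175$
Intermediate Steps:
$L{\left(B \right)} = 36$ ($L{\left(B \right)} = 6^{2} = 36$)
$\frac{L{\left(4 \right)}}{-1598 - 1359} = \frac{1}{-1598 - 1359} \cdot 36 = \frac{1}{-2957} \cdot 36 = \left(- \frac{1}{2957}\right) 36 = - \frac{36}{2957}$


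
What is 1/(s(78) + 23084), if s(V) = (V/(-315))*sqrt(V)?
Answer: 21208425/489575278306 + 455*sqrt(78)/979150556612 ≈ 4.3324e-5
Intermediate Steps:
s(V) = -V**(3/2)/315 (s(V) = (V*(-1/315))*sqrt(V) = (-V/315)*sqrt(V) = -V**(3/2)/315)
1/(s(78) + 23084) = 1/(-26*sqrt(78)/105 + 23084) = 1/(23084 - 26*sqrt(78)/105)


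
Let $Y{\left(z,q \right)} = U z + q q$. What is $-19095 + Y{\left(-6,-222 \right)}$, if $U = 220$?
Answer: $28869$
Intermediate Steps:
$Y{\left(z,q \right)} = q^{2} + 220 z$ ($Y{\left(z,q \right)} = 220 z + q q = 220 z + q^{2} = q^{2} + 220 z$)
$-19095 + Y{\left(-6,-222 \right)} = -19095 + \left(\left(-222\right)^{2} + 220 \left(-6\right)\right) = -19095 + \left(49284 - 1320\right) = -19095 + 47964 = 28869$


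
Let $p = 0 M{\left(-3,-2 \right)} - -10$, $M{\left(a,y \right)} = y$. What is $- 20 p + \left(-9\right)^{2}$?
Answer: $-119$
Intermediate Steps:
$p = 10$ ($p = 0 \left(-2\right) - -10 = 0 + 10 = 10$)
$- 20 p + \left(-9\right)^{2} = \left(-20\right) 10 + \left(-9\right)^{2} = -200 + 81 = -119$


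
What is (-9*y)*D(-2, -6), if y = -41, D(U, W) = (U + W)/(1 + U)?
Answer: 2952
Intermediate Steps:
D(U, W) = (U + W)/(1 + U)
(-9*y)*D(-2, -6) = (-9*(-41))*((-2 - 6)/(1 - 2)) = 369*(-8/(-1)) = 369*(-1*(-8)) = 369*8 = 2952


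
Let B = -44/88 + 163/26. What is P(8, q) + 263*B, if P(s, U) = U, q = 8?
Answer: 19829/13 ≈ 1525.3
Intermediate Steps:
B = 75/13 (B = -44*1/88 + 163*(1/26) = -1/2 + 163/26 = 75/13 ≈ 5.7692)
P(8, q) + 263*B = 8 + 263*(75/13) = 8 + 19725/13 = 19829/13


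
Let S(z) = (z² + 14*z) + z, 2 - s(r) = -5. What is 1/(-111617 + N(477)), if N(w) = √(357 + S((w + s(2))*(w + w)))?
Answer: 111617/200748705404 + √213207060093/200748705404 ≈ 2.8561e-6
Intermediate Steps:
s(r) = 7 (s(r) = 2 - 1*(-5) = 2 + 5 = 7)
S(z) = z² + 15*z
N(w) = √(357 + 2*w*(7 + w)*(15 + 2*w*(7 + w))) (N(w) = √(357 + ((w + 7)*(w + w))*(15 + (w + 7)*(w + w))) = √(357 + ((7 + w)*(2*w))*(15 + (7 + w)*(2*w))) = √(357 + (2*w*(7 + w))*(15 + 2*w*(7 + w))) = √(357 + 2*w*(7 + w)*(15 + 2*w*(7 + w))))
1/(-111617 + N(477)) = 1/(-111617 + √(357 + 2*477*(7 + 477)*(15 + 2*477*(7 + 477)))) = 1/(-111617 + √(357 + 2*477*484*(15 + 2*477*484))) = 1/(-111617 + √(357 + 2*477*484*(15 + 461736))) = 1/(-111617 + √(357 + 2*477*484*461751)) = 1/(-111617 + √(357 + 213207059736)) = 1/(-111617 + √213207060093)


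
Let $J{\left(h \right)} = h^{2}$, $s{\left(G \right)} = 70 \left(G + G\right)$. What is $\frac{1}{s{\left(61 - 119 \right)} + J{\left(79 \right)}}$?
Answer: $- \frac{1}{1879} \approx -0.0005322$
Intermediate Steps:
$s{\left(G \right)} = 140 G$ ($s{\left(G \right)} = 70 \cdot 2 G = 140 G$)
$\frac{1}{s{\left(61 - 119 \right)} + J{\left(79 \right)}} = \frac{1}{140 \left(61 - 119\right) + 79^{2}} = \frac{1}{140 \left(-58\right) + 6241} = \frac{1}{-8120 + 6241} = \frac{1}{-1879} = - \frac{1}{1879}$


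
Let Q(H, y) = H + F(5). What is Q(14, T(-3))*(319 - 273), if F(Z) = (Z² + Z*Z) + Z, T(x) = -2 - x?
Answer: 3174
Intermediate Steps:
F(Z) = Z + 2*Z² (F(Z) = (Z² + Z²) + Z = 2*Z² + Z = Z + 2*Z²)
Q(H, y) = 55 + H (Q(H, y) = H + 5*(1 + 2*5) = H + 5*(1 + 10) = H + 5*11 = H + 55 = 55 + H)
Q(14, T(-3))*(319 - 273) = (55 + 14)*(319 - 273) = 69*46 = 3174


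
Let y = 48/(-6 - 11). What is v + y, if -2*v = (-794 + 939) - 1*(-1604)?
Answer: -29829/34 ≈ -877.32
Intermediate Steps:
y = -48/17 (y = 48/(-17) = 48*(-1/17) = -48/17 ≈ -2.8235)
v = -1749/2 (v = -((-794 + 939) - 1*(-1604))/2 = -(145 + 1604)/2 = -1/2*1749 = -1749/2 ≈ -874.50)
v + y = -1749/2 - 48/17 = -29829/34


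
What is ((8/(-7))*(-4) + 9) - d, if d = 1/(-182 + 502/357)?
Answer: 6127339/451304 ≈ 13.577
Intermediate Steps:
d = -357/64472 (d = 1/(-182 + 502*(1/357)) = 1/(-182 + 502/357) = 1/(-64472/357) = -357/64472 ≈ -0.0055373)
((8/(-7))*(-4) + 9) - d = ((8/(-7))*(-4) + 9) - 1*(-357/64472) = ((8*(-⅐))*(-4) + 9) + 357/64472 = (-8/7*(-4) + 9) + 357/64472 = (32/7 + 9) + 357/64472 = 95/7 + 357/64472 = 6127339/451304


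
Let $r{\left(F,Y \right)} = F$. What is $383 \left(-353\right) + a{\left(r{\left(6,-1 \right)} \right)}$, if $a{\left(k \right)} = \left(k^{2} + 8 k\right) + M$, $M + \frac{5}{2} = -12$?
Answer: $- \frac{270259}{2} \approx -1.3513 \cdot 10^{5}$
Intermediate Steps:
$M = - \frac{29}{2}$ ($M = - \frac{5}{2} - 12 = - \frac{29}{2} \approx -14.5$)
$a{\left(k \right)} = - \frac{29}{2} + k^{2} + 8 k$ ($a{\left(k \right)} = \left(k^{2} + 8 k\right) - \frac{29}{2} = - \frac{29}{2} + k^{2} + 8 k$)
$383 \left(-353\right) + a{\left(r{\left(6,-1 \right)} \right)} = 383 \left(-353\right) + \left(- \frac{29}{2} + 6^{2} + 8 \cdot 6\right) = -135199 + \left(- \frac{29}{2} + 36 + 48\right) = -135199 + \frac{139}{2} = - \frac{270259}{2}$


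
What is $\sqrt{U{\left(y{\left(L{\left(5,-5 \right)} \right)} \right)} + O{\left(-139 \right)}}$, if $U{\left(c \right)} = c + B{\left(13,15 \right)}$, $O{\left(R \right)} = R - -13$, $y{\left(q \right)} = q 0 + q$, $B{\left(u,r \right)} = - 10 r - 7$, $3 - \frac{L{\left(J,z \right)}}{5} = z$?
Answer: $9 i \sqrt{3} \approx 15.588 i$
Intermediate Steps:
$L{\left(J,z \right)} = 15 - 5 z$
$B{\left(u,r \right)} = -7 - 10 r$
$y{\left(q \right)} = q$ ($y{\left(q \right)} = 0 + q = q$)
$O{\left(R \right)} = 13 + R$ ($O{\left(R \right)} = R + 13 = 13 + R$)
$U{\left(c \right)} = -157 + c$ ($U{\left(c \right)} = c - 157 = -157 + c$)
$\sqrt{U{\left(y{\left(L{\left(5,-5 \right)} \right)} \right)} + O{\left(-139 \right)}} = \sqrt{\left(-157 + \left(15 - -25\right)\right) + \left(13 - 139\right)} = \sqrt{\left(-157 + \left(15 + 25\right)\right) - 126} = \sqrt{\left(-157 + 40\right) - 126} = \sqrt{-117 - 126} = \sqrt{-243} = 9 i \sqrt{3}$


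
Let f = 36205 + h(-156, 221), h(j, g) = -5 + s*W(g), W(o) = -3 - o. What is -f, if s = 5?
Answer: -35080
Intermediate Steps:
h(j, g) = -20 - 5*g (h(j, g) = -5 + 5*(-3 - g) = -5 + (-15 - 5*g) = -20 - 5*g)
f = 35080 (f = 36205 + (-20 - 5*221) = 36205 + (-20 - 1105) = 36205 - 1125 = 35080)
-f = -1*35080 = -35080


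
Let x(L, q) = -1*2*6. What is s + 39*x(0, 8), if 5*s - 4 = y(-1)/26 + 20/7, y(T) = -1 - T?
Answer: -16332/35 ≈ -466.63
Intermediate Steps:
x(L, q) = -12 (x(L, q) = -2*6 = -12)
s = 48/35 (s = ⅘ + ((-1 - 1*(-1))/26 + 20/7)/5 = ⅘ + ((-1 + 1)*(1/26) + 20*(⅐))/5 = ⅘ + (0*(1/26) + 20/7)/5 = ⅘ + (0 + 20/7)/5 = ⅘ + (⅕)*(20/7) = ⅘ + 4/7 = 48/35 ≈ 1.3714)
s + 39*x(0, 8) = 48/35 + 39*(-12) = 48/35 - 468 = -16332/35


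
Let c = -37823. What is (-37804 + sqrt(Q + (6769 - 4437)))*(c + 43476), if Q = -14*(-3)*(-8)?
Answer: -213706012 + 11306*sqrt(499) ≈ -2.1345e+8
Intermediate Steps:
Q = -336 (Q = 42*(-8) = -336)
(-37804 + sqrt(Q + (6769 - 4437)))*(c + 43476) = (-37804 + sqrt(-336 + (6769 - 4437)))*(-37823 + 43476) = (-37804 + sqrt(-336 + 2332))*5653 = (-37804 + sqrt(1996))*5653 = (-37804 + 2*sqrt(499))*5653 = -213706012 + 11306*sqrt(499)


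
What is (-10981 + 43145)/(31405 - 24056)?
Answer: 32164/7349 ≈ 4.3766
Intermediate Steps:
(-10981 + 43145)/(31405 - 24056) = 32164/7349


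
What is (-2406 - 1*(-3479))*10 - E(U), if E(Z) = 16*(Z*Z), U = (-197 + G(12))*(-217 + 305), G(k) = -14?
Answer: -5516319254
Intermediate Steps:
U = -18568 (U = (-197 - 14)*(-217 + 305) = -211*88 = -18568)
E(Z) = 16*Z²
(-2406 - 1*(-3479))*10 - E(U) = (-2406 - 1*(-3479))*10 - 16*(-18568)² = (-2406 + 3479)*10 - 16*344770624 = 1073*10 - 1*5516329984 = 10730 - 5516329984 = -5516319254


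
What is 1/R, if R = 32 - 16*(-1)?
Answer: 1/48 ≈ 0.020833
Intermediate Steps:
R = 48 (R = 32 + 16 = 48)
1/R = 1/48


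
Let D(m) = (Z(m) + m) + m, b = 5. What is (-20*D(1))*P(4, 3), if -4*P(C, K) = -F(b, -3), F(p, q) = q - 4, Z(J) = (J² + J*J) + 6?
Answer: 350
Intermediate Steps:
Z(J) = 6 + 2*J² (Z(J) = (J² + J²) + 6 = 2*J² + 6 = 6 + 2*J²)
F(p, q) = -4 + q
D(m) = 6 + 2*m + 2*m² (D(m) = ((6 + 2*m²) + m) + m = (6 + m + 2*m²) + m = 6 + 2*m + 2*m²)
P(C, K) = -7/4 (P(C, K) = -(-1)*(-4 - 3)/4 = -(-1)*(-7)/4 = -¼*7 = -7/4)
(-20*D(1))*P(4, 3) = -20*(6 + 2*1 + 2*1²)*(-7/4) = -20*(6 + 2 + 2*1)*(-7/4) = -20*(6 + 2 + 2)*(-7/4) = -20*10*(-7/4) = -200*(-7/4) = 350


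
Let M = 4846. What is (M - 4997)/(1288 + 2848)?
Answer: -151/4136 ≈ -0.036509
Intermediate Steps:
(M - 4997)/(1288 + 2848) = (4846 - 4997)/(1288 + 2848) = -151/4136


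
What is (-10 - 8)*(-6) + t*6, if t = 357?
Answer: 2250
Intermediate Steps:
(-10 - 8)*(-6) + t*6 = (-10 - 8)*(-6) + 357*6 = -18*(-6) + 2142 = 108 + 2142 = 2250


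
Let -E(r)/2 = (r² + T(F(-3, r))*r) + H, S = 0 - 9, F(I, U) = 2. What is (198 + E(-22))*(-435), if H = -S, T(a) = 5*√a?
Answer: 342780 - 95700*√2 ≈ 2.0744e+5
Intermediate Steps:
S = -9
H = 9 (H = -1*(-9) = 9)
E(r) = -18 - 2*r² - 10*r*√2 (E(r) = -2*((r² + (5*√2)*r) + 9) = -2*((r² + 5*r*√2) + 9) = -2*(9 + r² + 5*r*√2) = -18 - 2*r² - 10*r*√2)
(198 + E(-22))*(-435) = (198 + (-18 - 2*(-22)² - 10*(-22)*√2))*(-435) = (198 + (-18 - 2*484 + 220*√2))*(-435) = (198 + (-18 - 968 + 220*√2))*(-435) = (198 + (-986 + 220*√2))*(-435) = (-788 + 220*√2)*(-435) = 342780 - 95700*√2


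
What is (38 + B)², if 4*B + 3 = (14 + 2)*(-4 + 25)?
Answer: 235225/16 ≈ 14702.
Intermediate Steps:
B = 333/4 (B = -¾ + ((14 + 2)*(-4 + 25))/4 = -¾ + (16*21)/4 = -¾ + (¼)*336 = -¾ + 84 = 333/4 ≈ 83.250)
(38 + B)² = (38 + 333/4)² = (485/4)² = 235225/16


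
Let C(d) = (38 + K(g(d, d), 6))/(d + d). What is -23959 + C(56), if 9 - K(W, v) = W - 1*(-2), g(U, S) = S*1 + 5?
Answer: -167714/7 ≈ -23959.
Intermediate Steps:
g(U, S) = 5 + S (g(U, S) = S + 5 = 5 + S)
K(W, v) = 7 - W (K(W, v) = 9 - (W - 1*(-2)) = 9 - (W + 2) = 9 - (2 + W) = 9 + (-2 - W) = 7 - W)
C(d) = (40 - d)/(2*d) (C(d) = (38 + (7 - (5 + d)))/(d + d) = (38 + (7 + (-5 - d)))/((2*d)) = (38 + (2 - d))*(1/(2*d)) = (40 - d)*(1/(2*d)) = (40 - d)/(2*d))
-23959 + C(56) = -23959 + (½)*(40 - 1*56)/56 = -23959 + (½)*(1/56)*(40 - 56) = -23959 + (½)*(1/56)*(-16) = -23959 - ⅐ = -167714/7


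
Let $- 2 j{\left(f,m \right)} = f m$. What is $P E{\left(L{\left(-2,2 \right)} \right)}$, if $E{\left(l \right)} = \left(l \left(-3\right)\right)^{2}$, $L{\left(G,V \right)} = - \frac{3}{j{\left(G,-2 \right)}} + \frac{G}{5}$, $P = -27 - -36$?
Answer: $\frac{9801}{100} \approx 98.01$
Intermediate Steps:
$P = 9$ ($P = -27 + 36 = 9$)
$j{\left(f,m \right)} = - \frac{f m}{2}$
$L{\left(G,V \right)} = - \frac{3}{G} + \frac{G}{5}$ ($L{\left(G,V \right)} = - \frac{3}{\left(- \frac{1}{2}\right) G \left(-2\right)} + \frac{G}{5} = - \frac{3}{G} + G \frac{1}{5} = - \frac{3}{G} + \frac{G}{5}$)
$E{\left(l \right)} = 9 l^{2}$ ($E{\left(l \right)} = \left(- 3 l\right)^{2} = 9 l^{2}$)
$P E{\left(L{\left(-2,2 \right)} \right)} = 9 \cdot 9 \left(- \frac{3}{-2} + \frac{1}{5} \left(-2\right)\right)^{2} = 9 \cdot 9 \left(\left(-3\right) \left(- \frac{1}{2}\right) - \frac{2}{5}\right)^{2} = 9 \cdot 9 \left(\frac{3}{2} - \frac{2}{5}\right)^{2} = 9 \cdot 9 \left(\frac{11}{10}\right)^{2} = 9 \cdot 9 \cdot \frac{121}{100} = 9 \cdot \frac{1089}{100} = \frac{9801}{100}$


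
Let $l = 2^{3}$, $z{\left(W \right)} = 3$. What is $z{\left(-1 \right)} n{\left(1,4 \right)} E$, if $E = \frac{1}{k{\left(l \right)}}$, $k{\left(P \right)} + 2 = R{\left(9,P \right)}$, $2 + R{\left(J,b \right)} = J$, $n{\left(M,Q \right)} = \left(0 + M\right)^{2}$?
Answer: $\frac{3}{5} \approx 0.6$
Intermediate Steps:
$n{\left(M,Q \right)} = M^{2}$
$R{\left(J,b \right)} = -2 + J$
$l = 8$
$k{\left(P \right)} = 5$ ($k{\left(P \right)} = -2 + \left(-2 + 9\right) = -2 + 7 = 5$)
$E = \frac{1}{5} \approx 0.2$
$z{\left(-1 \right)} n{\left(1,4 \right)} E = 3 \cdot 1^{2} \cdot \frac{1}{5} = 3 \cdot 1 \cdot \frac{1}{5} = 3 \cdot \frac{1}{5} = \frac{3}{5}$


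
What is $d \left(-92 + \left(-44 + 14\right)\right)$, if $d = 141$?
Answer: $-17202$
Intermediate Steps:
$d \left(-92 + \left(-44 + 14\right)\right) = 141 \left(-92 + \left(-44 + 14\right)\right) = 141 \left(-92 - 30\right) = 141 \left(-122\right) = -17202$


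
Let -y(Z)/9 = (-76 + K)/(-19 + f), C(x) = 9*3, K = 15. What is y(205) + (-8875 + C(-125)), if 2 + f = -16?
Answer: -327925/37 ≈ -8862.8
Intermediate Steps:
f = -18 (f = -2 - 16 = -18)
C(x) = 27
y(Z) = -549/37 (y(Z) = -9*(-76 + 15)/(-19 - 18) = -(-549)/(-37) = -(-549)*(-1)/37 = -9*61/37 = -549/37)
y(205) + (-8875 + C(-125)) = -549/37 + (-8875 + 27) = -549/37 - 8848 = -327925/37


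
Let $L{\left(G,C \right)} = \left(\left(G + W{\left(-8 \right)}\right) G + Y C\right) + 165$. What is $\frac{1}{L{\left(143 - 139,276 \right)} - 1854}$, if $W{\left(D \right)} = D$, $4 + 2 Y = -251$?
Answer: $- \frac{1}{36895} \approx -2.7104 \cdot 10^{-5}$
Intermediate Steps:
$Y = - \frac{255}{2}$ ($Y = -2 + \frac{1}{2} \left(-251\right) = -2 - \frac{251}{2} = - \frac{255}{2} \approx -127.5$)
$L{\left(G,C \right)} = 165 - \frac{255 C}{2} + G \left(-8 + G\right)$ ($L{\left(G,C \right)} = \left(\left(G - 8\right) G - \frac{255 C}{2}\right) + 165 = \left(\left(-8 + G\right) G - \frac{255 C}{2}\right) + 165 = \left(G \left(-8 + G\right) - \frac{255 C}{2}\right) + 165 = \left(- \frac{255 C}{2} + G \left(-8 + G\right)\right) + 165 = 165 - \frac{255 C}{2} + G \left(-8 + G\right)$)
$\frac{1}{L{\left(143 - 139,276 \right)} - 1854} = \frac{1}{\left(165 + \left(143 - 139\right)^{2} - 8 \left(143 - 139\right) - 35190\right) - 1854} = \frac{1}{\left(165 + 4^{2} - 32 - 35190\right) - 1854} = \frac{1}{\left(165 + 16 - 32 - 35190\right) - 1854} = \frac{1}{-35041 - 1854} = \frac{1}{-36895} = - \frac{1}{36895}$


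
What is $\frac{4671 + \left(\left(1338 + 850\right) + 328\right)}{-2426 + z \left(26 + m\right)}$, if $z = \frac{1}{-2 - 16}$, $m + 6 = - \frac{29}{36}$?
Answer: $- \frac{4657176}{1572739} \approx -2.9612$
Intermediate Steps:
$m = - \frac{245}{36}$ ($m = -6 - \frac{29}{36} = - \frac{245}{36} \approx -6.8056$)
$z = - \frac{1}{18}$ ($z = \frac{1}{-18} = - \frac{1}{18} \approx -0.055556$)
$\frac{4671 + \left(\left(1338 + 850\right) + 328\right)}{-2426 + z \left(26 + m\right)} = \frac{4671 + \left(\left(1338 + 850\right) + 328\right)}{-2426 - \frac{26 - \frac{245}{36}}{18}} = \frac{4671 + \left(2188 + 328\right)}{-2426 - \frac{691}{648}} = \frac{4671 + 2516}{-2426 - \frac{691}{648}} = \frac{7187}{- \frac{1572739}{648}} = 7187 \left(- \frac{648}{1572739}\right) = - \frac{4657176}{1572739}$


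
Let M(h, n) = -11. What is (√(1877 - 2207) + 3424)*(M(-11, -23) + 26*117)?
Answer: 10378144 + 3031*I*√330 ≈ 1.0378e+7 + 55061.0*I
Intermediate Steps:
(√(1877 - 2207) + 3424)*(M(-11, -23) + 26*117) = (√(1877 - 2207) + 3424)*(-11 + 26*117) = (√(-330) + 3424)*(-11 + 3042) = (I*√330 + 3424)*3031 = (3424 + I*√330)*3031 = 10378144 + 3031*I*√330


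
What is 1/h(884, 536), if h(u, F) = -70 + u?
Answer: 1/814 ≈ 0.0012285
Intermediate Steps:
1/h(884, 536) = 1/(-70 + 884) = 1/814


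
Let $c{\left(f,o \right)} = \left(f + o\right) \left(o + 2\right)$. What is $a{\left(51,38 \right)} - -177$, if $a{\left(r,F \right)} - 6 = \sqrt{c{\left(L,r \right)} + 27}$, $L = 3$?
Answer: $183 + 3 \sqrt{321} \approx 236.75$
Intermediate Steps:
$c{\left(f,o \right)} = \left(2 + o\right) \left(f + o\right)$ ($c{\left(f,o \right)} = \left(f + o\right) \left(2 + o\right) = \left(2 + o\right) \left(f + o\right)$)
$a{\left(r,F \right)} = 6 + \sqrt{33 + r^{2} + 5 r}$ ($a{\left(r,F \right)} = 6 + \sqrt{\left(r^{2} + 2 \cdot 3 + 2 r + 3 r\right) + 27} = 6 + \sqrt{\left(r^{2} + 6 + 2 r + 3 r\right) + 27} = 6 + \sqrt{\left(6 + r^{2} + 5 r\right) + 27} = 6 + \sqrt{33 + r^{2} + 5 r}$)
$a{\left(51,38 \right)} - -177 = \left(6 + \sqrt{33 + 51^{2} + 5 \cdot 51}\right) - -177 = \left(6 + \sqrt{33 + 2601 + 255}\right) + 177 = \left(6 + \sqrt{2889}\right) + 177 = \left(6 + 3 \sqrt{321}\right) + 177 = 183 + 3 \sqrt{321}$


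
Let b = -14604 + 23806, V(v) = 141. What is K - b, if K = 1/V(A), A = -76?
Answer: -1297481/141 ≈ -9202.0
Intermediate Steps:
K = 1/141 ≈ 0.0070922
b = 9202
K - b = 1/141 - 1*9202 = 1/141 - 9202 = -1297481/141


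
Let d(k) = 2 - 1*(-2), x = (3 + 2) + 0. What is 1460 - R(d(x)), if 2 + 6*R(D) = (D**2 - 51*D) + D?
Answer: 1491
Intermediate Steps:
x = 5 (x = 5 + 0 = 5)
d(k) = 4 (d(k) = 2 + 2 = 4)
R(D) = -1/3 - 25*D/3 + D**2/6 (R(D) = -1/3 + ((D**2 - 51*D) + D)/6 = -1/3 + (D**2 - 50*D)/6 = -1/3 + (-25*D/3 + D**2/6) = -1/3 - 25*D/3 + D**2/6)
1460 - R(d(x)) = 1460 - (-1/3 - 25/3*4 + (1/6)*4**2) = 1460 - (-1/3 - 100/3 + (1/6)*16) = 1460 - (-1/3 - 100/3 + 8/3) = 1460 - 1*(-31) = 1460 + 31 = 1491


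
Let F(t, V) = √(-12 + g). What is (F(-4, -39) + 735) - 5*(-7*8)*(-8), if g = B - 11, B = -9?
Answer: -1505 + 4*I*√2 ≈ -1505.0 + 5.6569*I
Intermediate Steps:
g = -20 (g = -9 - 11 = -20)
F(t, V) = 4*I*√2 (F(t, V) = √(-12 - 20) = √(-32) = 4*I*√2)
(F(-4, -39) + 735) - 5*(-7*8)*(-8) = (4*I*√2 + 735) - 5*(-7*8)*(-8) = (735 + 4*I*√2) - (-280)*(-8) = (735 + 4*I*√2) - 5*448 = (735 + 4*I*√2) - 2240 = -1505 + 4*I*√2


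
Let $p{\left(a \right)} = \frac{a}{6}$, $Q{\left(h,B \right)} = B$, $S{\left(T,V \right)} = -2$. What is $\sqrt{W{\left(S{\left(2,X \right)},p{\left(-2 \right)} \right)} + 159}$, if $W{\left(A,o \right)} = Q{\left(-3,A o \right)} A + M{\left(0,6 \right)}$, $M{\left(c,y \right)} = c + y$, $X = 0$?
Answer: $\frac{\sqrt{1473}}{3} \approx 12.793$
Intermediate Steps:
$p{\left(a \right)} = \frac{a}{6}$ ($p{\left(a \right)} = a \frac{1}{6} = \frac{a}{6}$)
$W{\left(A,o \right)} = 6 + o A^{2}$ ($W{\left(A,o \right)} = A o A + \left(0 + 6\right) = o A^{2} + 6 = 6 + o A^{2}$)
$\sqrt{W{\left(S{\left(2,X \right)},p{\left(-2 \right)} \right)} + 159} = \sqrt{\left(6 + \frac{1}{6} \left(-2\right) \left(-2\right)^{2}\right) + 159} = \sqrt{\left(6 - \frac{4}{3}\right) + 159} = \sqrt{\frac{14}{3} + 159} = \sqrt{\frac{491}{3}} = \frac{\sqrt{1473}}{3}$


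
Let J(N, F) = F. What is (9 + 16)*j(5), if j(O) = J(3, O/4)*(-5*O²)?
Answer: -15625/4 ≈ -3906.3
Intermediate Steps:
j(O) = -5*O³/4 (j(O) = (O/4)*(-5*O²) = -5*O³/4)
(9 + 16)*j(5) = (9 + 16)*(-5/4*5³) = 25*(-5/4*125) = 25*(-625/4) = -15625/4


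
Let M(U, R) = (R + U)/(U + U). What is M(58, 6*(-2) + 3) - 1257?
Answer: -145763/116 ≈ -1256.6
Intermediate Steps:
M(U, R) = (R + U)/(2*U) (M(U, R) = (R + U)/((2*U)) = (R + U)*(1/(2*U)) = (R + U)/(2*U))
M(58, 6*(-2) + 3) - 1257 = (1/2)*((6*(-2) + 3) + 58)/58 - 1257 = (1/2)*(1/58)*((-12 + 3) + 58) - 1257 = (1/2)*(1/58)*(-9 + 58) - 1257 = (1/2)*(1/58)*49 - 1257 = 49/116 - 1257 = -145763/116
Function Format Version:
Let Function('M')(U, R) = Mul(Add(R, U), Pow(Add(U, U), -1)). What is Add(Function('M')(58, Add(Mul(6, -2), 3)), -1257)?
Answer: Rational(-145763, 116) ≈ -1256.6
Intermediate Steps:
Function('M')(U, R) = Mul(Rational(1, 2), Pow(U, -1), Add(R, U)) (Function('M')(U, R) = Mul(Add(R, U), Pow(Mul(2, U), -1)) = Mul(Add(R, U), Mul(Rational(1, 2), Pow(U, -1))) = Mul(Rational(1, 2), Pow(U, -1), Add(R, U)))
Add(Function('M')(58, Add(Mul(6, -2), 3)), -1257) = Add(Mul(Rational(1, 2), Pow(58, -1), Add(Add(Mul(6, -2), 3), 58)), -1257) = Add(Mul(Rational(1, 2), Rational(1, 58), Add(Add(-12, 3), 58)), -1257) = Add(Mul(Rational(1, 2), Rational(1, 58), Add(-9, 58)), -1257) = Add(Mul(Rational(1, 2), Rational(1, 58), 49), -1257) = Add(Rational(49, 116), -1257) = Rational(-145763, 116)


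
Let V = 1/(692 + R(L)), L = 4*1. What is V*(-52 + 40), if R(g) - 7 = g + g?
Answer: -12/707 ≈ -0.016973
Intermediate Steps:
L = 4
R(g) = 7 + 2*g (R(g) = 7 + (g + g) = 7 + 2*g)
V = 1/707 (V = 1/(692 + (7 + 2*4)) = 1/(692 + (7 + 8)) = 1/(692 + 15) = 1/707 ≈ 0.0014144)
V*(-52 + 40) = (-52 + 40)/707 = (1/707)*(-12) = -12/707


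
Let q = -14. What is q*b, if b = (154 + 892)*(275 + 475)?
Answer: -10983000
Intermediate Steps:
b = 784500 (b = 1046*750 = 784500)
q*b = -14*784500 = -10983000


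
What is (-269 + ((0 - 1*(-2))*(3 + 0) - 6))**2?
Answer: 72361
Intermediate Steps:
(-269 + ((0 - 1*(-2))*(3 + 0) - 6))**2 = (-269 + ((0 + 2)*3 - 6))**2 = (-269 + (2*3 - 6))**2 = (-269 + (6 - 6))**2 = (-269 + 0)**2 = (-269)**2 = 72361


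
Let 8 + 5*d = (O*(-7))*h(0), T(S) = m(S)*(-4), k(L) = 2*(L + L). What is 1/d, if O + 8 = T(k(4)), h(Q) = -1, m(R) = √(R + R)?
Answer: 5/328 - 35*√2/1312 ≈ -0.022483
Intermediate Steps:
m(R) = √2*√R (m(R) = √(2*R) = √2*√R)
k(L) = 4*L (k(L) = 2*(2*L) = 4*L)
T(S) = -4*√2*√S (T(S) = (√2*√S)*(-4) = -4*√2*√S)
O = -8 - 16*√2 (O = -8 - 4*√2*√(4*4) = -8 - 4*√2*√16 = -8 - 4*√2*4 = -8 - 16*√2 ≈ -30.627)
d = -64/5 - 112*√2/5 (d = -8/5 + (((-8 - 16*√2)*(-7))*(-1))/5 = -8/5 + ((56 + 112*√2)*(-1))/5 = -8/5 + (-56 - 112*√2)/5 = -8/5 + (-56/5 - 112*√2/5) = -64/5 - 112*√2/5 ≈ -44.478)
1/d = 1/(-64/5 - 112*√2/5)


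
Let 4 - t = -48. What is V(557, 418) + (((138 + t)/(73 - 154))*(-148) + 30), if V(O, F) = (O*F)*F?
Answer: 7883053258/81 ≈ 9.7322e+7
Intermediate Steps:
t = 52 (t = 4 - 1*(-48) = 4 + 48 = 52)
V(O, F) = O*F² (V(O, F) = (F*O)*F = O*F²)
V(557, 418) + (((138 + t)/(73 - 154))*(-148) + 30) = 557*418² + (((138 + 52)/(73 - 154))*(-148) + 30) = 557*174724 + ((190/(-81))*(-148) + 30) = 97321268 + ((190*(-1/81))*(-148) + 30) = 97321268 + (-190/81*(-148) + 30) = 97321268 + (28120/81 + 30) = 97321268 + 30550/81 = 7883053258/81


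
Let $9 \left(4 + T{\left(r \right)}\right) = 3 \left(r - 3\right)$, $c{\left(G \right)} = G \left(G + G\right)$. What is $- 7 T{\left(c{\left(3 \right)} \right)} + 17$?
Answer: $10$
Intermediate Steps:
$c{\left(G \right)} = 2 G^{2}$ ($c{\left(G \right)} = G 2 G = 2 G^{2}$)
$T{\left(r \right)} = -5 + \frac{r}{3}$ ($T{\left(r \right)} = -4 + \frac{3 \left(r - 3\right)}{9} = -4 + \frac{3 \left(-3 + r\right)}{9} = -4 + \frac{-9 + 3 r}{9} = -4 + \left(-1 + \frac{r}{3}\right) = -5 + \frac{r}{3}$)
$- 7 T{\left(c{\left(3 \right)} \right)} + 17 = - 7 \left(-5 + \frac{2 \cdot 3^{2}}{3}\right) + 17 = - 7 \left(-5 + \frac{2 \cdot 9}{3}\right) + 17 = - 7 \left(-5 + \frac{1}{3} \cdot 18\right) + 17 = - 7 \left(-5 + 6\right) + 17 = \left(-7\right) 1 + 17 = -7 + 17 = 10$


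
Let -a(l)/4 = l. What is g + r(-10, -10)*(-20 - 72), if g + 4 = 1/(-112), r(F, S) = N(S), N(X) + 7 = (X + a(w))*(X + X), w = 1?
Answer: -2813441/112 ≈ -25120.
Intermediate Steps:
a(l) = -4*l
N(X) = -7 + 2*X*(-4 + X) (N(X) = -7 + (X - 4*1)*(X + X) = -7 + (X - 4)*(2*X) = -7 + (-4 + X)*(2*X) = -7 + 2*X*(-4 + X))
r(F, S) = -7 - 8*S + 2*S²
g = -449/112 (g = -4 + 1/(-112) = -4 - 1/112 = -449/112 ≈ -4.0089)
g + r(-10, -10)*(-20 - 72) = -449/112 + (-7 - 8*(-10) + 2*(-10)²)*(-20 - 72) = -449/112 + (-7 + 80 + 2*100)*(-92) = -449/112 + (-7 + 80 + 200)*(-92) = -449/112 + 273*(-92) = -449/112 - 25116 = -2813441/112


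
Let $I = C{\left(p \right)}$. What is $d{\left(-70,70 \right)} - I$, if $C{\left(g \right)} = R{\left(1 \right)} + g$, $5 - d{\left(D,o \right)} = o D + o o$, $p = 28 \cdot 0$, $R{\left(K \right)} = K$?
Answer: $4$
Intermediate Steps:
$p = 0$
$d{\left(D,o \right)} = 5 - o^{2} - D o$ ($d{\left(D,o \right)} = 5 - \left(o D + o o\right) = 5 - \left(D o + o^{2}\right) = 5 - \left(o^{2} + D o\right) = 5 - o^{2} - D o$)
$C{\left(g \right)} = 1 + g$
$I = 1$ ($I = 1 + 0 = 1$)
$d{\left(-70,70 \right)} - I = \left(5 - 70^{2} - \left(-70\right) 70\right) - 1 = \left(5 - 4900 + 4900\right) - 1 = 5 - 1 = 4$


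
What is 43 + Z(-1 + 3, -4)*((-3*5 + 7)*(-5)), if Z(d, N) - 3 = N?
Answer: 3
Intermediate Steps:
Z(d, N) = 3 + N
43 + Z(-1 + 3, -4)*((-3*5 + 7)*(-5)) = 43 + (3 - 4)*((-3*5 + 7)*(-5)) = 43 - (-15 + 7)*(-5) = 43 - (-8)*(-5) = 43 - 1*40 = 43 - 40 = 3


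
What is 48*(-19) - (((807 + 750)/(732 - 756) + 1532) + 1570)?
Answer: -31593/8 ≈ -3949.1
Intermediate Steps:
48*(-19) - (((807 + 750)/(732 - 756) + 1532) + 1570) = -912 - ((1557/(-24) + 1532) + 1570) = -912 - ((1557*(-1/24) + 1532) + 1570) = -912 - ((-519/8 + 1532) + 1570) = -912 - (11737/8 + 1570) = -912 - 1*24297/8 = -912 - 24297/8 = -31593/8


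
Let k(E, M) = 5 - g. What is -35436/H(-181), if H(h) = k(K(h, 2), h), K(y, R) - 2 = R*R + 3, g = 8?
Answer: 11812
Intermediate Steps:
K(y, R) = 5 + R² (K(y, R) = 2 + (R*R + 3) = 2 + (R² + 3) = 2 + (3 + R²) = 5 + R²)
k(E, M) = -3 (k(E, M) = 5 - 1*8 = 5 - 8 = -3)
H(h) = -3
-35436/H(-181) = -35436/(-3) = -35436*(-⅓) = 11812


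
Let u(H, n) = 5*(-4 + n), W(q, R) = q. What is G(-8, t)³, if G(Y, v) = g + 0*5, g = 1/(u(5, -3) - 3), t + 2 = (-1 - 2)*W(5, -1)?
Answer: -1/54872 ≈ -1.8224e-5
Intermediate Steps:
t = -17 (t = -2 + (-1 - 2)*5 = -2 - 3*5 = -2 - 15 = -17)
u(H, n) = -20 + 5*n
g = -1/38 (g = 1/((-20 + 5*(-3)) - 3) = 1/((-20 - 15) - 3) = 1/(-35 - 3) = 1/(-38) = -1/38 ≈ -0.026316)
G(Y, v) = -1/38 (G(Y, v) = -1/38 + 0*5 = -1/38 + 0 = -1/38)
G(-8, t)³ = (-1/38)³ = -1/54872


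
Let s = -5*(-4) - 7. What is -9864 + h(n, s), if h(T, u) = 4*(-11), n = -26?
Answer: -9908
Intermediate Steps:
s = 13 (s = 20 - 7 = 13)
h(T, u) = -44
-9864 + h(n, s) = -9864 - 44 = -9908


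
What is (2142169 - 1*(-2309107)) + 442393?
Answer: 4893669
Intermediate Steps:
(2142169 - 1*(-2309107)) + 442393 = (2142169 + 2309107) + 442393 = 4451276 + 442393 = 4893669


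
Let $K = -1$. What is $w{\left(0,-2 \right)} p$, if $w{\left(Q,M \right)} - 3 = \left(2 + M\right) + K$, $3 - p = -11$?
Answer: $28$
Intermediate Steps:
$p = 14$ ($p = 3 - -11 = 3 + 11 = 14$)
$w{\left(Q,M \right)} = 4 + M$ ($w{\left(Q,M \right)} = 3 + \left(\left(2 + M\right) - 1\right) = 3 + \left(1 + M\right) = 4 + M$)
$w{\left(0,-2 \right)} p = \left(4 - 2\right) 14 = 2 \cdot 14 = 28$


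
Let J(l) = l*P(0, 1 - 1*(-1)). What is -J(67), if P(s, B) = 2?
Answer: -134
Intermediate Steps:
J(l) = 2*l (J(l) = l*2 = 2*l)
-J(67) = -2*67 = -1*134 = -134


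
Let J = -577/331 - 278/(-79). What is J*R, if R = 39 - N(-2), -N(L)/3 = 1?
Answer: 1950270/26149 ≈ 74.583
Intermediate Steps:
N(L) = -3 (N(L) = -3*1 = -3)
J = 46435/26149 (J = -577*1/331 - 278*(-1/79) = -577/331 + 278/79 = 46435/26149 ≈ 1.7758)
R = 42 (R = 39 - 1*(-3) = 39 + 3 = 42)
J*R = (46435/26149)*42 = 1950270/26149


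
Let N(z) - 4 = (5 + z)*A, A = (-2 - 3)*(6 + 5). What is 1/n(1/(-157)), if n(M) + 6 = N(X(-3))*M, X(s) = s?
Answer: -157/836 ≈ -0.18780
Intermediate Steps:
A = -55 (A = -5*11 = -55)
N(z) = -271 - 55*z (N(z) = 4 + (5 + z)*(-55) = 4 + (-275 - 55*z) = -271 - 55*z)
n(M) = -6 - 106*M (n(M) = -6 + (-271 - 55*(-3))*M = -6 + (-271 + 165)*M = -6 - 106*M)
1/n(1/(-157)) = 1/(-6 - 106/(-157)) = 1/(-6 - 106*(-1/157)) = 1/(-6 + 106/157) = 1/(-836/157) = -157/836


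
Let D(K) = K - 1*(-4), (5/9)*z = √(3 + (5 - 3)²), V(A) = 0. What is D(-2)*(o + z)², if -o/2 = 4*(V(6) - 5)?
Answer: 81134/25 + 288*√7 ≈ 4007.3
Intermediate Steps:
o = 40 (o = -8*(0 - 5) = -8*(-5) = -2*(-20) = 40)
z = 9*√7/5 (z = 9*√(3 + (5 - 3)²)/5 = 9*√(3 + 2²)/5 = 9*√(3 + 4)/5 = 9*√7/5 ≈ 4.7624)
D(K) = 4 + K (D(K) = K + 4 = 4 + K)
D(-2)*(o + z)² = (4 - 2)*(40 + 9*√7/5)² = 2*(40 + 9*√7/5)²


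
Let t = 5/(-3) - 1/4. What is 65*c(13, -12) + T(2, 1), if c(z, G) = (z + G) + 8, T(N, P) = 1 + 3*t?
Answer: 2321/4 ≈ 580.25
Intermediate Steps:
t = -23/12 (t = 5*(-⅓) - 1*¼ = -5/3 - ¼ = -23/12 ≈ -1.9167)
T(N, P) = -19/4 (T(N, P) = 1 + 3*(-23/12) = 1 - 23/4 = -19/4)
c(z, G) = 8 + G + z (c(z, G) = (G + z) + 8 = 8 + G + z)
65*c(13, -12) + T(2, 1) = 65*(8 - 12 + 13) - 19/4 = 65*9 - 19/4 = 585 - 19/4 = 2321/4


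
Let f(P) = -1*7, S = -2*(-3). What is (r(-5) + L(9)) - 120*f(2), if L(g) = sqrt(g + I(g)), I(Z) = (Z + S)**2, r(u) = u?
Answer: 835 + 3*sqrt(26) ≈ 850.30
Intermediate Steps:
S = 6
I(Z) = (6 + Z)**2 (I(Z) = (Z + 6)**2 = (6 + Z)**2)
f(P) = -7
L(g) = sqrt(g + (6 + g)**2)
(r(-5) + L(9)) - 120*f(2) = (-5 + sqrt(9 + (6 + 9)**2)) - 120*(-7) = (-5 + sqrt(9 + 15**2)) + 840 = (-5 + sqrt(9 + 225)) + 840 = (-5 + sqrt(234)) + 840 = (-5 + 3*sqrt(26)) + 840 = 835 + 3*sqrt(26)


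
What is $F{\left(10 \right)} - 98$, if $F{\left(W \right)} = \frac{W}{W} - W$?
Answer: $-107$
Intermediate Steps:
$F{\left(W \right)} = 1 - W$
$F{\left(10 \right)} - 98 = \left(1 - 10\right) - 98 = -9 - 98 = -107$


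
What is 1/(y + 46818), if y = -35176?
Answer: 1/11642 ≈ 8.5896e-5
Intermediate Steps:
1/(y + 46818) = 1/(-35176 + 46818) = 1/11642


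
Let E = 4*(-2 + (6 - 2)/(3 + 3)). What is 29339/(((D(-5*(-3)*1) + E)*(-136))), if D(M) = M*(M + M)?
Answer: -88017/181424 ≈ -0.48515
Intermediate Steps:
D(M) = 2*M² (D(M) = M*(2*M) = 2*M²)
E = -16/3 (E = 4*(-2 + 4/6) = 4*(-2 + 4*(⅙)) = 4*(-2 + ⅔) = 4*(-4/3) = -16/3 ≈ -5.3333)
29339/(((D(-5*(-3)*1) + E)*(-136))) = 29339/(((2*(-5*(-3)*1)² - 16/3)*(-136))) = 29339/(((2*(15*1)² - 16/3)*(-136))) = 29339/(((2*15² - 16/3)*(-136))) = 29339/(((2*225 - 16/3)*(-136))) = 29339/(((450 - 16/3)*(-136))) = 29339/(((1334/3)*(-136))) = 29339/(-181424/3) = 29339*(-3/181424) = -88017/181424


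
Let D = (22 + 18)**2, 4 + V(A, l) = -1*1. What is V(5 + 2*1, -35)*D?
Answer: -8000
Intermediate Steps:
V(A, l) = -5 (V(A, l) = -4 - 1*1 = -4 - 1 = -5)
D = 1600 (D = 40**2 = 1600)
V(5 + 2*1, -35)*D = -5*1600 = -8000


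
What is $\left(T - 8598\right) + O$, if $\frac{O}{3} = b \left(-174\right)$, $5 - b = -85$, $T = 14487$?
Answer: $-41091$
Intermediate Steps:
$b = 90$ ($b = 5 - -85 = 5 + 85 = 90$)
$O = -46980$ ($O = 3 \cdot 90 \left(-174\right) = 3 \left(-15660\right) = -46980$)
$\left(T - 8598\right) + O = \left(14487 - 8598\right) - 46980 = 5889 - 46980 = -41091$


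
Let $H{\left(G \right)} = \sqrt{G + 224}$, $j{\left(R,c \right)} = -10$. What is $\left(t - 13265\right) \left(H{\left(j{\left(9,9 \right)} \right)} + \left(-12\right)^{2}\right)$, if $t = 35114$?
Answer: $3146256 + 21849 \sqrt{214} \approx 3.4659 \cdot 10^{6}$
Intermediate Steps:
$H{\left(G \right)} = \sqrt{224 + G}$
$\left(t - 13265\right) \left(H{\left(j{\left(9,9 \right)} \right)} + \left(-12\right)^{2}\right) = \left(35114 - 13265\right) \left(\sqrt{224 - 10} + \left(-12\right)^{2}\right) = 21849 \left(\sqrt{214} + 144\right) = 21849 \left(144 + \sqrt{214}\right) = 3146256 + 21849 \sqrt{214}$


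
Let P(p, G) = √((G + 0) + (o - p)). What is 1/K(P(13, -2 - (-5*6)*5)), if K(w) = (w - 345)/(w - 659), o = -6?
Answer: 37871/19816 + 157*√129/59448 ≈ 1.9411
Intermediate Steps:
P(p, G) = √(-6 + G - p) (P(p, G) = √((G + 0) + (-6 - p)) = √(G + (-6 - p)) = √(-6 + G - p))
K(w) = (-345 + w)/(-659 + w)
1/K(P(13, -2 - (-5*6)*5)) = 1/((-345 + √(-6 + (-2 - (-5*6)*5) - 1*13))/(-659 + √(-6 + (-2 - (-5*6)*5) - 1*13))) = 1/((-345 + √(-6 + (-2 - (-30)*5) - 13))/(-659 + √(-6 + (-2 - (-30)*5) - 13))) = 1/((-345 + √(-6 + (-2 - 1*(-150)) - 13))/(-659 + √(-6 + (-2 - 1*(-150)) - 13))) = 1/((-345 + √(-6 + (-2 + 150) - 13))/(-659 + √(-6 + (-2 + 150) - 13))) = 1/((-345 + √(-6 + 148 - 13))/(-659 + √(-6 + 148 - 13))) = 1/((-345 + √129)/(-659 + √129)) = (-659 + √129)/(-345 + √129)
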